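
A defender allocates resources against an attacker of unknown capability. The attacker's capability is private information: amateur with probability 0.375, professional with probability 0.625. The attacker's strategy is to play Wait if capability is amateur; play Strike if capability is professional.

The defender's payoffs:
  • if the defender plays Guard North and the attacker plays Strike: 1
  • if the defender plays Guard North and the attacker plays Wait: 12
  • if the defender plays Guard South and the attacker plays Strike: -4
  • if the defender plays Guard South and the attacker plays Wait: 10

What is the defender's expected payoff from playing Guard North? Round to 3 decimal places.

E[Guard North] = 0.375·12 + 0.625·1 = 4.5 + 0.625 = 5.125

5.125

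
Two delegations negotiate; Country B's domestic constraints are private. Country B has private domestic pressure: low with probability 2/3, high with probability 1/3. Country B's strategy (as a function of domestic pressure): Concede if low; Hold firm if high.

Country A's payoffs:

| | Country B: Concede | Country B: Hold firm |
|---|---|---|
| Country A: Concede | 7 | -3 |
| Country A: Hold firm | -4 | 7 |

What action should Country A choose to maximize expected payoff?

E[Concede] = 2/3·(7) + 1/3·(-3) = 11/3
E[Hold firm] = 2/3·(-4) + 1/3·(7) = -1/3
Best response: Concede (11/3 is the largest).

Concede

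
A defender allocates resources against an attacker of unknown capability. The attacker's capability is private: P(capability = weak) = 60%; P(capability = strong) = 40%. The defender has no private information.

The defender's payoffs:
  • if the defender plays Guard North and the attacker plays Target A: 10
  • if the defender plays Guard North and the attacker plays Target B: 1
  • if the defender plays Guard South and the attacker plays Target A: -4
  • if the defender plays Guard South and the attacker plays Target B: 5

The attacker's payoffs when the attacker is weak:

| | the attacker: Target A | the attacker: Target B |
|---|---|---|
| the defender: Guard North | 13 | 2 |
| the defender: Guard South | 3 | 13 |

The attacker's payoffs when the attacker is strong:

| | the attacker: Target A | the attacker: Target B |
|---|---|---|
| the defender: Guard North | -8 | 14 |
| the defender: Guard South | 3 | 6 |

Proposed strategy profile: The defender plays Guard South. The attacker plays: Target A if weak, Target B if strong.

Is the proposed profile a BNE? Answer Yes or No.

The defender plays Guard South: E[Guard South] = 0.6·(-4) + 0.4·(5) = -0.4; E[Guard North] = 6.4. Not best-responding. ✗
The attacker (capability weak), facing Guard South: Target A gives 3, Target B gives 13. Proposed Target A is not best — profitable deviation exists. ✗
The attacker (capability strong), facing Guard South: Target A gives 3, Target B gives 6. Proposed Target B is best. ✓

No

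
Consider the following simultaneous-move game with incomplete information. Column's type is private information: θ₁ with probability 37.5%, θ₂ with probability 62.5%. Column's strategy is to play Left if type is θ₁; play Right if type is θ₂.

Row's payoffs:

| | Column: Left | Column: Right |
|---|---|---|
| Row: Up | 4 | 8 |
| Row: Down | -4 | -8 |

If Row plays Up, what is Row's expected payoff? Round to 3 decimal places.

6.500

Take the expectation over Column's type, weighting each type's action by its prior probability.
E[Up] = 0.375·4 + 0.625·8 = 1.5 + 5 = 6.5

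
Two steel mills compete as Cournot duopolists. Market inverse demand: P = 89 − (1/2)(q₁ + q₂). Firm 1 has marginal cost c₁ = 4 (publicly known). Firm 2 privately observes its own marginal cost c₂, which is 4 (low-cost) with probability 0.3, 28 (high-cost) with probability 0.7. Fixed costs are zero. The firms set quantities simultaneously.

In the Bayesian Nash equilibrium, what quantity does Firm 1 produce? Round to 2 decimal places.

Type-c best response for Firm 2: q₂(c) = (89 − c) − q₁/2.
Firm 1 maximizes expected profit; its first-order condition is 89 − q₁ − (1/2)E[q₂] − 4 = 0.
Substituting E[q₂] and solving: E[c₂] = 20.8, so q₁ = (89 − 2·4 + 20.8)/(3/2) = 67.8667.

67.87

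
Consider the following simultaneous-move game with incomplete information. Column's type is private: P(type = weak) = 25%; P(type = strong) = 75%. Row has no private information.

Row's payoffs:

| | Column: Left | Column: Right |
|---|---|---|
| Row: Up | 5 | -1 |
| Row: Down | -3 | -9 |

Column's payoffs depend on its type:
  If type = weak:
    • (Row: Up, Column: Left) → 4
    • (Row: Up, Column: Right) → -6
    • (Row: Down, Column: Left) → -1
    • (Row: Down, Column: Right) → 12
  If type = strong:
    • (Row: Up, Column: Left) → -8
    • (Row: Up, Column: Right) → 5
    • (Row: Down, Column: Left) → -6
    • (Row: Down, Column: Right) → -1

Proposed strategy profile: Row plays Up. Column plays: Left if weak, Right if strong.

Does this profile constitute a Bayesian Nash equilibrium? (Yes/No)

Row plays Up: E[Up] = 0.25·(5) + 0.75·(-1) = 0.5; E[Down] = -7.5. Best-responding. ✓
Column (type weak), facing Up: Left gives 4, Right gives -6. Proposed Left is best. ✓
Column (type strong), facing Up: Left gives -8, Right gives 5. Proposed Right is best. ✓

Yes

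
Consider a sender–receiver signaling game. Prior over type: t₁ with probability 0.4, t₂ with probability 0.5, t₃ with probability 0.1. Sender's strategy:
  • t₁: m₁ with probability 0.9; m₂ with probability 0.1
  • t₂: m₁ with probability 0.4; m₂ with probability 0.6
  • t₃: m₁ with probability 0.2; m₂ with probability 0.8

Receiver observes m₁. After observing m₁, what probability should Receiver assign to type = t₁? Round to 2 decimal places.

Apply Bayes' rule using the sender's strategy as the likelihood.
P(m₁) = 0.4·0.9 + 0.5·0.4 + 0.1·0.2 = 0.58
P(t₁ | m₁) = (0.4·0.9) / 0.58 = 0.36 / 0.58 = 0.62069

0.62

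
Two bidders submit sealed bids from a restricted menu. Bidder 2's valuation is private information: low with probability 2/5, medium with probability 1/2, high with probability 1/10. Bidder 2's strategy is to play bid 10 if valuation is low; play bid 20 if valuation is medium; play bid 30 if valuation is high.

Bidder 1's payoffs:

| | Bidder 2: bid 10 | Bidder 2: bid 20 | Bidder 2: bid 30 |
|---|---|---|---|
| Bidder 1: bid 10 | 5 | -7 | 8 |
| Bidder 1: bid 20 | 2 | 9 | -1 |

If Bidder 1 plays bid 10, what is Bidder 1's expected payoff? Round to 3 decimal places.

-0.700

E[bid 10] = 2/5·5 + 1/2·(-7) + 1/10·8 = 2 + (-7/2) + 4/5 = -7/10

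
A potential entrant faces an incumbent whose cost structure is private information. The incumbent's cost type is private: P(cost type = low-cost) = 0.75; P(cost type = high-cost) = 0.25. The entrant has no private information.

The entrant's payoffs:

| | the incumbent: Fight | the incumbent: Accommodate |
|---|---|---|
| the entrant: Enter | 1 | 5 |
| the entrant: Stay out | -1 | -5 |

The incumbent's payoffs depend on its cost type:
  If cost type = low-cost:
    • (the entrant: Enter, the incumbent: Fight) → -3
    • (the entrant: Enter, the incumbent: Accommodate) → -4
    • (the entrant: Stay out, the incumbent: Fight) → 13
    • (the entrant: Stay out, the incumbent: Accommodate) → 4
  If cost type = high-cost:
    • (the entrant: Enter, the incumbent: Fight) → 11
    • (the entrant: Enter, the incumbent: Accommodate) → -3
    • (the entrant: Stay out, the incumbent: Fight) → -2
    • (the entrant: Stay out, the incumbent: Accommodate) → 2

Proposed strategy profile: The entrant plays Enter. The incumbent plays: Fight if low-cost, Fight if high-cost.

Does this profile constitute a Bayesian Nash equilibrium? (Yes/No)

The entrant plays Enter: E[Enter] = 0.75·(1) + 0.25·(1) = 1; E[Stay out] = -1. Best-responding. ✓
The incumbent (cost type low-cost), facing Enter: Fight gives -3, Accommodate gives -4. Proposed Fight is best. ✓
The incumbent (cost type high-cost), facing Enter: Fight gives 11, Accommodate gives -3. Proposed Fight is best. ✓

Yes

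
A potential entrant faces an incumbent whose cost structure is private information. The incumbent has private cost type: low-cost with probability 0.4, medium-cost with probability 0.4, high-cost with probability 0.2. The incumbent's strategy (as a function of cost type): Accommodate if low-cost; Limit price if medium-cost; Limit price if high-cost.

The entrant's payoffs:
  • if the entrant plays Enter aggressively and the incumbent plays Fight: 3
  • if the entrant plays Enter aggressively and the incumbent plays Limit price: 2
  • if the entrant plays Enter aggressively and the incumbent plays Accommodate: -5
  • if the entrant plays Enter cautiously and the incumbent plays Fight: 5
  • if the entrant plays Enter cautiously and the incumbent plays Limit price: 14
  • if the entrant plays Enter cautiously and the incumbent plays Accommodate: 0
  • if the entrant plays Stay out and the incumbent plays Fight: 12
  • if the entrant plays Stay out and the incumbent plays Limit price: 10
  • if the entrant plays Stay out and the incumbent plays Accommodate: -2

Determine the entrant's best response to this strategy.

E[Enter aggressively] = 0.4·(-5) + 0.4·(2) + 0.2·(2) = -0.8
E[Enter cautiously] = 0.4·(0) + 0.4·(14) + 0.2·(14) = 8.4
E[Stay out] = 0.4·(-2) + 0.4·(10) + 0.2·(10) = 5.2
Best response: Enter cautiously (8.4 is the largest).

Enter cautiously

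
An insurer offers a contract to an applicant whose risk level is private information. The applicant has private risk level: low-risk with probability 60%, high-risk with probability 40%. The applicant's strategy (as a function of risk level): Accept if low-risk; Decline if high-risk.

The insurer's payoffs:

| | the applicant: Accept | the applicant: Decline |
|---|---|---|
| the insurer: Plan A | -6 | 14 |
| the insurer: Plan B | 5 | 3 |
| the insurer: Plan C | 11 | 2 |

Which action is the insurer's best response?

Plan C

E[Plan A] = 0.6·(-6) + 0.4·(14) = 2
E[Plan B] = 0.6·(5) + 0.4·(3) = 4.2
E[Plan C] = 0.6·(11) + 0.4·(2) = 7.4
Best response: Plan C (7.4 is the largest).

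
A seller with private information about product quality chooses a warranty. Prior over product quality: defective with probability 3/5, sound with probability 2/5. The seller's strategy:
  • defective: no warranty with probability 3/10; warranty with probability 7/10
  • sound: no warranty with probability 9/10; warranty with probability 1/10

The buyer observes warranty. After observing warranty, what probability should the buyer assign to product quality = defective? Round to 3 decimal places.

0.913

P(warranty) = (3/5)·(7/10) + (2/5)·(1/10) = 23/50
P(defective | warranty) = ((3/5)·(7/10)) / (23/50) = (21/50) / (23/50) = 21/23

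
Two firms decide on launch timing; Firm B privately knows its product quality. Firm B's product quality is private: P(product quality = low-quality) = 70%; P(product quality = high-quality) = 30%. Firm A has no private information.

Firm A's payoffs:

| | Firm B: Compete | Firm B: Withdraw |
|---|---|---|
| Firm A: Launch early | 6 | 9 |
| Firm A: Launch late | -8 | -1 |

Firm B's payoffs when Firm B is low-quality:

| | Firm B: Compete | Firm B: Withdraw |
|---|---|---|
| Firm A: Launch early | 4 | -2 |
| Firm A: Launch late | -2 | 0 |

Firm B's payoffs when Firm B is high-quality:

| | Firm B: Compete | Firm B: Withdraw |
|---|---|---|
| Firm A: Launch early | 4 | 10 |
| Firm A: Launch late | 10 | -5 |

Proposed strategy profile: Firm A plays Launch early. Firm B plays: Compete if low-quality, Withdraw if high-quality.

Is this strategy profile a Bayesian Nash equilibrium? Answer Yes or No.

Yes

Firm A plays Launch early: E[Launch early] = 0.7·(6) + 0.3·(9) = 6.9; E[Launch late] = -5.9. Best-responding. ✓
Firm B (product quality low-quality), facing Launch early: Compete gives 4, Withdraw gives -2. Proposed Compete is best. ✓
Firm B (product quality high-quality), facing Launch early: Compete gives 4, Withdraw gives 10. Proposed Withdraw is best. ✓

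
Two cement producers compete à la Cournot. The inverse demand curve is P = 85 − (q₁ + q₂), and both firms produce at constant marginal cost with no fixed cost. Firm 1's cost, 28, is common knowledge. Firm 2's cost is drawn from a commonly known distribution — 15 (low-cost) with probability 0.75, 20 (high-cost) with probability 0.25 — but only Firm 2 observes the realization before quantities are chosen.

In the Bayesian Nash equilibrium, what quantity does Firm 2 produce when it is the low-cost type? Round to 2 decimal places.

Firm 2 with cost c maximizes (85 − (q₁+q₂) − c)·q₂, giving q₂(c) = (85 − c − q₁)/2.
E[c₂] = 0.75·15 + 0.25·20 = 16.25
Firm 1's FOC against E[q₂] yields q₁ = (85 − 2·28 + E[c₂])/3 = (85 − 56 + 16.25)/3 = 15.0833.
q₂(low-cost) = (85 − 15 − 15.0833)/2 = 27.4583.

27.46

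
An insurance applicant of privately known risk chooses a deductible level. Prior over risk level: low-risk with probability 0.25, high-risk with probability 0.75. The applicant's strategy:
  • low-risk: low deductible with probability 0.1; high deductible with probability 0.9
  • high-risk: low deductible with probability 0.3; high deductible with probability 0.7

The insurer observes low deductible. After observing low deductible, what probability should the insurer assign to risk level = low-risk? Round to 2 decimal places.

Apply Bayes' rule using the sender's strategy as the likelihood.
P(low deductible) = 0.25·0.1 + 0.75·0.3 = 0.25
P(low-risk | low deductible) = (0.25·0.1) / 0.25 = 0.025 / 0.25 = 0.1

0.10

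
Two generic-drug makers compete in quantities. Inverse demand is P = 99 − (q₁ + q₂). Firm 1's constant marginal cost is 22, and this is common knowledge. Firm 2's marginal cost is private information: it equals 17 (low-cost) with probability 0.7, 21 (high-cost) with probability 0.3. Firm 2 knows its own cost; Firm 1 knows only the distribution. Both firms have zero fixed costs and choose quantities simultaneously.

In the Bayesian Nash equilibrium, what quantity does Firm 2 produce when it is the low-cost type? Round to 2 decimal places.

28.80

Each type of Firm 2 best-responds to q₁; Firm 1 best-responds to the expected q₂ over Firm 2's types.
Firm 2 with cost c maximizes (99 − (q₁+q₂) − c)·q₂, giving q₂(c) = (99 − c − q₁)/2.
E[c₂] = 0.7·17 + 0.3·21 = 18.2
Firm 1's FOC against E[q₂] yields q₁ = (99 − 2·22 + E[c₂])/3 = (99 − 44 + 18.2)/3 = 24.4.
q₂(low-cost) = (99 − 17 − 24.4)/2 = 28.8.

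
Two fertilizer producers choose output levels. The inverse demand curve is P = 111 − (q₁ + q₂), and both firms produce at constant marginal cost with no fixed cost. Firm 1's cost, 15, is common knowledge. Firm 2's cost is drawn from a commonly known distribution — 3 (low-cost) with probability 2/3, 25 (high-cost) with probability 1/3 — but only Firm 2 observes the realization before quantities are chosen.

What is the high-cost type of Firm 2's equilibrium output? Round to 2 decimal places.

27.78

Type-c best response for Firm 2: q₂(c) = (111 − c)/2 − q₁/2.
Firm 1 maximizes expected profit; its first-order condition is 111 − 2q₁ − E[q₂] − 15 = 0.
Substituting E[q₂] and solving: E[c₂] = 10.3333, so q₁ = (111 − 2·15 + 10.3333)/3 = 30.4444.
q₂(high-cost) = (111 − 25 − 30.4444)/2 = 27.7778.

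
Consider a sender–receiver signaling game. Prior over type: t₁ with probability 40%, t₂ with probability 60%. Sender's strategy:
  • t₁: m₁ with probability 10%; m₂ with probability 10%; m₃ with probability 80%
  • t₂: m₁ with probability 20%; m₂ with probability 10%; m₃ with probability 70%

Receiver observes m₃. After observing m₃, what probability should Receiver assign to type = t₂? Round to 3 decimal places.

P(m₃) = 0.4·0.8 + 0.6·0.7 = 0.74
P(t₂ | m₃) = (0.6·0.7) / 0.74 = 0.42 / 0.74 = 0.567568

0.568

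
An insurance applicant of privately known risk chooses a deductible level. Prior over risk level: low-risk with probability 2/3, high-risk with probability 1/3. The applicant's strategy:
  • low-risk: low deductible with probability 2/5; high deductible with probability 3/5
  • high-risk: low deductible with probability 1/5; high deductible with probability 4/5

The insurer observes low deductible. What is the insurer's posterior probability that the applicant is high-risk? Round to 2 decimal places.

0.20

P(low deductible) = (2/3)·(2/5) + (1/3)·(1/5) = 1/3
P(high-risk | low deductible) = ((1/3)·(1/5)) / (1/3) = (1/15) / (1/3) = 1/5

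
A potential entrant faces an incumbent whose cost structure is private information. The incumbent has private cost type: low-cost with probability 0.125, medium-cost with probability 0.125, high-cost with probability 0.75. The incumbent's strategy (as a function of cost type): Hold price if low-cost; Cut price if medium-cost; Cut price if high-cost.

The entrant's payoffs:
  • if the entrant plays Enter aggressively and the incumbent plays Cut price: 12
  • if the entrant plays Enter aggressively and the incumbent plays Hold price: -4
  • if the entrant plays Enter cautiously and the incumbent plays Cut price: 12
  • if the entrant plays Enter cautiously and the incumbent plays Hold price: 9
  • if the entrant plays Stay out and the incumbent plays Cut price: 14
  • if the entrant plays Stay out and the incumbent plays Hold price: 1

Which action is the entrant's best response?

Stay out

E[Enter aggressively] = 0.125·(-4) + 0.125·(12) + 0.75·(12) = 10
E[Enter cautiously] = 0.125·(9) + 0.125·(12) + 0.75·(12) = 11.625
E[Stay out] = 0.125·(1) + 0.125·(14) + 0.75·(14) = 12.375
Best response: Stay out (12.375 is the largest).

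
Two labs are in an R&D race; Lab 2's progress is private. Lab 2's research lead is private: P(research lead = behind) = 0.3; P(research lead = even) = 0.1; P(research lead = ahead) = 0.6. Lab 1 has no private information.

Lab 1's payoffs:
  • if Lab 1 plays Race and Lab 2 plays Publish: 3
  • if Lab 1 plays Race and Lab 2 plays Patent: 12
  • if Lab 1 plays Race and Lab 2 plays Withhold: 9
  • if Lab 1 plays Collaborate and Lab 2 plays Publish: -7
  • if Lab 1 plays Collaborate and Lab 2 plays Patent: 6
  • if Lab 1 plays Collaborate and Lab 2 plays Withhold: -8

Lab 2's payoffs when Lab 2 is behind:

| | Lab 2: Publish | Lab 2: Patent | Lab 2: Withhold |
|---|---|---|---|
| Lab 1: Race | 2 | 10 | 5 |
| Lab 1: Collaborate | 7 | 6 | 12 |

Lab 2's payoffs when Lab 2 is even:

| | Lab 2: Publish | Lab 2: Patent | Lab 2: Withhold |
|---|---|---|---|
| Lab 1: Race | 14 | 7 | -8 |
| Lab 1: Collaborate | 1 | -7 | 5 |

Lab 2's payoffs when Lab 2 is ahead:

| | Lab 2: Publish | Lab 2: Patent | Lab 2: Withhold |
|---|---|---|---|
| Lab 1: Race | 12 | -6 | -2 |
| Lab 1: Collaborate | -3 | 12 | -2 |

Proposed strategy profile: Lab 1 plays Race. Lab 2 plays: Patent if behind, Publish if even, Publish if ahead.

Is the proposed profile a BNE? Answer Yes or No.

Lab 1 plays Race: E[Race] = 0.3·(12) + 0.1·(3) + 0.6·(3) = 5.7; E[Collaborate] = -3.1. Best-responding. ✓
Lab 2 (research lead behind), facing Race: Publish gives 2, Patent gives 10, Withhold gives 5. Proposed Patent is best. ✓
Lab 2 (research lead even), facing Race: Publish gives 14, Patent gives 7, Withhold gives -8. Proposed Publish is best. ✓
Lab 2 (research lead ahead), facing Race: Publish gives 12, Patent gives -6, Withhold gives -2. Proposed Publish is best. ✓

Yes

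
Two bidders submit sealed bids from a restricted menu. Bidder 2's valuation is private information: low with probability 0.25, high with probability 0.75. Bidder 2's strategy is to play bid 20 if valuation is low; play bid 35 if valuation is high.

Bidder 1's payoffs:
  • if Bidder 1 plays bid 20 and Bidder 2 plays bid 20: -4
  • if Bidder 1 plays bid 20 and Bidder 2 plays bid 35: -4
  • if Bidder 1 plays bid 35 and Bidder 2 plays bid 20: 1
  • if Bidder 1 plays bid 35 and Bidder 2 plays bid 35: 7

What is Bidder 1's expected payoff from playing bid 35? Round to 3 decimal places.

5.500

E[bid 35] = 0.25·1 + 0.75·7 = 0.25 + 5.25 = 5.5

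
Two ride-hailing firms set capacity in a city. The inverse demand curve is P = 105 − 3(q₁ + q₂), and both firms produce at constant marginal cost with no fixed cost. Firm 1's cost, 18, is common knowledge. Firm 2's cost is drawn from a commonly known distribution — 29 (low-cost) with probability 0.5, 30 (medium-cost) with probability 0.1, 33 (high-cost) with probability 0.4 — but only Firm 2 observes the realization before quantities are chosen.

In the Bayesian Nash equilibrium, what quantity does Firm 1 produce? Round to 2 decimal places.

Type-c best response for Firm 2: q₂(c) = (105 − c)/6 − q₁/2.
Firm 1 maximizes expected profit; its first-order condition is 105 − 6q₁ − 3E[q₂] − 18 = 0.
Substituting E[q₂] and solving: E[c₂] = 30.7, so q₁ = (105 − 2·18 + 30.7)/9 = 11.0778.

11.08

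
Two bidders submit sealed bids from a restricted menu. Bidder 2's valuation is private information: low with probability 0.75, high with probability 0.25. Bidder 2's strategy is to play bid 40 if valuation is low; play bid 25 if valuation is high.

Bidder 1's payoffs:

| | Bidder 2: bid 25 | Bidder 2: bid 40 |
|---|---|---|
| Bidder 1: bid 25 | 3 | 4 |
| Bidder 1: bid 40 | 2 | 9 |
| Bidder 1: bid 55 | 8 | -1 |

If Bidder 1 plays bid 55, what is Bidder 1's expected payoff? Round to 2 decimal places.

E[bid 55] = 0.75·(-1) + 0.25·8 = (-0.75) + 2 = 1.25

1.25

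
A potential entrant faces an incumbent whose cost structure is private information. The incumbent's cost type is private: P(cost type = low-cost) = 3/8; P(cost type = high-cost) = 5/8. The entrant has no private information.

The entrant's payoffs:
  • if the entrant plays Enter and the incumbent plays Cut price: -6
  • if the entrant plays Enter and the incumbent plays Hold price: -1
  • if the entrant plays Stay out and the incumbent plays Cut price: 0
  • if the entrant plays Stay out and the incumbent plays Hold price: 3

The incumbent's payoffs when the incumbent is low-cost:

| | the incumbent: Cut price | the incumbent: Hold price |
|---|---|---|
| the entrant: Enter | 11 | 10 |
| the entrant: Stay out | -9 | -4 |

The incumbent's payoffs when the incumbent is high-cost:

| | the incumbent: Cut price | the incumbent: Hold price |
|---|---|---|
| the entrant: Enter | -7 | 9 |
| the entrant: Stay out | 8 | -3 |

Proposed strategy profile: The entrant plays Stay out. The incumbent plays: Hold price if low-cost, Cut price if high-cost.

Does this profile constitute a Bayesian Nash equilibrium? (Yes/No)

Yes

A profile is a BNE iff every type of every player is best-responding given beliefs about the other side.
The entrant plays Stay out: E[Stay out] = 3/8·(3) + 5/8·(0) = 9/8; E[Enter] = -33/8. Best-responding. ✓
The incumbent (cost type low-cost), facing Stay out: Cut price gives -9, Hold price gives -4. Proposed Hold price is best. ✓
The incumbent (cost type high-cost), facing Stay out: Cut price gives 8, Hold price gives -3. Proposed Cut price is best. ✓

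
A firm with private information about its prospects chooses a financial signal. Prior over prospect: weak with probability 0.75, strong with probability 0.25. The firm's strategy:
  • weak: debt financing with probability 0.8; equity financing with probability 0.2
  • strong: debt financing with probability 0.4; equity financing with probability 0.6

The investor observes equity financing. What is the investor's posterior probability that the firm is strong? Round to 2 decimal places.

0.50

P(equity financing) = 0.75·0.2 + 0.25·0.6 = 0.3
P(strong | equity financing) = (0.25·0.6) / 0.3 = 0.15 / 0.3 = 0.5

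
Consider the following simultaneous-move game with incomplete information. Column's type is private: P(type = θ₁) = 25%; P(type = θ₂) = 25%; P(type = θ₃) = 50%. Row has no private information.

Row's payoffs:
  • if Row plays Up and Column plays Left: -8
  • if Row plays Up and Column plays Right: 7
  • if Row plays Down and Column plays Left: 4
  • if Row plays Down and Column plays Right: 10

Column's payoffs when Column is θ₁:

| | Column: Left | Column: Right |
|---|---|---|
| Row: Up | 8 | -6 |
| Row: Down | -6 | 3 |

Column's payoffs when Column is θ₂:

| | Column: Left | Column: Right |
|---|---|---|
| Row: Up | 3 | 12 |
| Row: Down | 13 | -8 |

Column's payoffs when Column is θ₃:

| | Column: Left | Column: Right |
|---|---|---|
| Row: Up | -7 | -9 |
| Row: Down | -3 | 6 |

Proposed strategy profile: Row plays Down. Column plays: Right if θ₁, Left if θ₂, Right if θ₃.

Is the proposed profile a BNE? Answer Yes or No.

A profile is a BNE iff every type of every player is best-responding given beliefs about the other side.
Row plays Down: E[Down] = 0.25·(10) + 0.25·(4) + 0.5·(10) = 8.5; E[Up] = 3.25. Best-responding. ✓
Column (type θ₁), facing Down: Left gives -6, Right gives 3. Proposed Right is best. ✓
Column (type θ₂), facing Down: Left gives 13, Right gives -8. Proposed Left is best. ✓
Column (type θ₃), facing Down: Left gives -3, Right gives 6. Proposed Right is best. ✓

Yes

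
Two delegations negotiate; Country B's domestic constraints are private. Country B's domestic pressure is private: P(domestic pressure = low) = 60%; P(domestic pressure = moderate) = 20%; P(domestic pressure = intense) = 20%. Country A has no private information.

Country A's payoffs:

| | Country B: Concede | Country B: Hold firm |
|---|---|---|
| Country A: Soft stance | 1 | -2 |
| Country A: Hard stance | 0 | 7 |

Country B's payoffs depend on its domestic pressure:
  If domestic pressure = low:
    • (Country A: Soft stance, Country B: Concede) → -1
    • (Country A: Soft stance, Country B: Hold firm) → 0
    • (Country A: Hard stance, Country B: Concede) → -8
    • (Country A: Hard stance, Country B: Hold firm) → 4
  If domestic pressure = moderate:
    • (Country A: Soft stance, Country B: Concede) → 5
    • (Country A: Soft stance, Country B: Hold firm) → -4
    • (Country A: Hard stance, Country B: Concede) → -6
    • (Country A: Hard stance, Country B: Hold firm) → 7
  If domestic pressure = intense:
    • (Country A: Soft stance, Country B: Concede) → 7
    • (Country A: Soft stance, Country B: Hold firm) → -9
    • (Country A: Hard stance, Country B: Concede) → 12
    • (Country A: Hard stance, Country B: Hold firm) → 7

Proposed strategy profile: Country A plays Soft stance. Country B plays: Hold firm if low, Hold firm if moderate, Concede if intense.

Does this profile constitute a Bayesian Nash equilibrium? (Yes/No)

No

Country A plays Soft stance: E[Soft stance] = 0.6·(-2) + 0.2·(-2) + 0.2·(1) = -1.4; E[Hard stance] = 5.6. Not best-responding. ✗
Country B (domestic pressure low), facing Soft stance: Concede gives -1, Hold firm gives 0. Proposed Hold firm is best. ✓
Country B (domestic pressure moderate), facing Soft stance: Concede gives 5, Hold firm gives -4. Proposed Hold firm is not best — profitable deviation exists. ✗
Country B (domestic pressure intense), facing Soft stance: Concede gives 7, Hold firm gives -9. Proposed Concede is best. ✓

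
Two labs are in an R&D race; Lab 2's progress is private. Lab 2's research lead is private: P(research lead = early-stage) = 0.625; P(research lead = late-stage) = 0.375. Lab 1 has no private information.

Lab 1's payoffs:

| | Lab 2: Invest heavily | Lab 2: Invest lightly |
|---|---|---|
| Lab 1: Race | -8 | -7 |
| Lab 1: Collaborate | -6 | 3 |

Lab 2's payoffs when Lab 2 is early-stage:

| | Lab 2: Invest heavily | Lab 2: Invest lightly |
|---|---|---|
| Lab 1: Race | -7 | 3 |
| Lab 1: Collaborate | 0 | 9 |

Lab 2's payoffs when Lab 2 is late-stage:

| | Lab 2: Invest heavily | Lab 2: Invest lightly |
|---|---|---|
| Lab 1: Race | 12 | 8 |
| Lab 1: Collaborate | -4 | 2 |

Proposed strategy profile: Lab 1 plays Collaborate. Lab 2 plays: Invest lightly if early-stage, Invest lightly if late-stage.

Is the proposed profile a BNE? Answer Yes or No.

Yes

A profile is a BNE iff every type of every player is best-responding given beliefs about the other side.
Lab 1 plays Collaborate: E[Collaborate] = 0.625·(3) + 0.375·(3) = 3; E[Race] = -7. Best-responding. ✓
Lab 2 (research lead early-stage), facing Collaborate: Invest heavily gives 0, Invest lightly gives 9. Proposed Invest lightly is best. ✓
Lab 2 (research lead late-stage), facing Collaborate: Invest heavily gives -4, Invest lightly gives 2. Proposed Invest lightly is best. ✓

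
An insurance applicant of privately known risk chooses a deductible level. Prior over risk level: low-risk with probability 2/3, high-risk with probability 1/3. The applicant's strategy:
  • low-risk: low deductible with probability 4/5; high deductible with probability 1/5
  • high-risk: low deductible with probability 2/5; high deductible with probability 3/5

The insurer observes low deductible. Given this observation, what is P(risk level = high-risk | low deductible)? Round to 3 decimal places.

0.200

Apply Bayes' rule using the sender's strategy as the likelihood.
P(low deductible) = (2/3)·(4/5) + (1/3)·(2/5) = 2/3
P(high-risk | low deductible) = ((1/3)·(2/5)) / (2/3) = (2/15) / (2/3) = 1/5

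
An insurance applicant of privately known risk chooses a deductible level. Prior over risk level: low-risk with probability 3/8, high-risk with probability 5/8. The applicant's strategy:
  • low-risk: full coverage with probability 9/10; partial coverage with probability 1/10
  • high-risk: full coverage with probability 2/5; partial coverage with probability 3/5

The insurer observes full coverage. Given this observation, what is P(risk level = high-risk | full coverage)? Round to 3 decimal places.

P(full coverage) = (3/8)·(9/10) + (5/8)·(2/5) = 47/80
P(high-risk | full coverage) = ((5/8)·(2/5)) / (47/80) = (1/4) / (47/80) = 20/47

0.426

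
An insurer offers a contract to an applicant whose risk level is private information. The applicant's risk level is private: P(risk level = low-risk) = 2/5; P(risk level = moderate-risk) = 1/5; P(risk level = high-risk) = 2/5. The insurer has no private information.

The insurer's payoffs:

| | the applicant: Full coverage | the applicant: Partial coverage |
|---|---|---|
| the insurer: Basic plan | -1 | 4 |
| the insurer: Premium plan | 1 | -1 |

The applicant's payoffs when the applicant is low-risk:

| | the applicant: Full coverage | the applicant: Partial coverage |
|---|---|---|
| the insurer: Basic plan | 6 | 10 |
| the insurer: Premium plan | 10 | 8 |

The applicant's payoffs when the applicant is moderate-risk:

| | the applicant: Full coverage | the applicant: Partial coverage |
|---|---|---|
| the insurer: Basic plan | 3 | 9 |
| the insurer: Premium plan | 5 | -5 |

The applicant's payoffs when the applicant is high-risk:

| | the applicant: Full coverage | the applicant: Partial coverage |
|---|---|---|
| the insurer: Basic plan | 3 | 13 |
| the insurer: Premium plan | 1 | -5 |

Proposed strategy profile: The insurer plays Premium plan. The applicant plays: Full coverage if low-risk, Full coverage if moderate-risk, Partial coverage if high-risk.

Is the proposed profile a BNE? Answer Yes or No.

No

The insurer plays Premium plan: E[Premium plan] = 2/5·(1) + 1/5·(1) + 2/5·(-1) = 1/5; E[Basic plan] = 1. Not best-responding. ✗
The applicant (risk level low-risk), facing Premium plan: Full coverage gives 10, Partial coverage gives 8. Proposed Full coverage is best. ✓
The applicant (risk level moderate-risk), facing Premium plan: Full coverage gives 5, Partial coverage gives -5. Proposed Full coverage is best. ✓
The applicant (risk level high-risk), facing Premium plan: Full coverage gives 1, Partial coverage gives -5. Proposed Partial coverage is not best — profitable deviation exists. ✗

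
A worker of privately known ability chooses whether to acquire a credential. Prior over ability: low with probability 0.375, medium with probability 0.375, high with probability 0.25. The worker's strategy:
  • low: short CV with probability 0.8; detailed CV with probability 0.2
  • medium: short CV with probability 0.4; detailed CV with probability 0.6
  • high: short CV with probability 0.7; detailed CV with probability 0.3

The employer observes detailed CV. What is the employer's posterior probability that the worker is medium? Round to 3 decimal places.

0.600

P(detailed CV) = 0.375·0.2 + 0.375·0.6 + 0.25·0.3 = 0.375
P(medium | detailed CV) = (0.375·0.6) / 0.375 = 0.225 / 0.375 = 0.6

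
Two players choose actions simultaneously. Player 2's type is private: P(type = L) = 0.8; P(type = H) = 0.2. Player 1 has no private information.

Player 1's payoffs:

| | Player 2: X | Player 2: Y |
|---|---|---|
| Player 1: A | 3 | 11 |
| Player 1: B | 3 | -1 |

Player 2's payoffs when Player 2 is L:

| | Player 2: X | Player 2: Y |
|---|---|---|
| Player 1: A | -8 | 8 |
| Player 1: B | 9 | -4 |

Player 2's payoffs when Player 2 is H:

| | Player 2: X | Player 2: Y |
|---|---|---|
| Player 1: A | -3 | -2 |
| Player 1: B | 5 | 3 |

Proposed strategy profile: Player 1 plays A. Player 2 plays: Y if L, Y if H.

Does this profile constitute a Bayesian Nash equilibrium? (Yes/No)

Yes

A profile is a BNE iff every type of every player is best-responding given beliefs about the other side.
Player 1 plays A: E[A] = 0.8·(11) + 0.2·(11) = 11; E[B] = -1. Best-responding. ✓
Player 2 (type L), facing A: X gives -8, Y gives 8. Proposed Y is best. ✓
Player 2 (type H), facing A: X gives -3, Y gives -2. Proposed Y is best. ✓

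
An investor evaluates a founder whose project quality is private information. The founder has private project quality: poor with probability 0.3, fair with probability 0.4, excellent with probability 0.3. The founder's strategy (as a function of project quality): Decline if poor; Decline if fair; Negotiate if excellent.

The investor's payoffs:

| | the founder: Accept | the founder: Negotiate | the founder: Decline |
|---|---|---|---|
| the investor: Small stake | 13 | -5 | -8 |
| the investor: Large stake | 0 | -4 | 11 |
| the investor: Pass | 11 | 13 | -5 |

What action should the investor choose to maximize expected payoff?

E[Small stake] = 0.3·(-8) + 0.4·(-8) + 0.3·(-5) = -7.1
E[Large stake] = 0.3·(11) + 0.4·(11) + 0.3·(-4) = 6.5
E[Pass] = 0.3·(-5) + 0.4·(-5) + 0.3·(13) = 0.4
Best response: Large stake (6.5 is the largest).

Large stake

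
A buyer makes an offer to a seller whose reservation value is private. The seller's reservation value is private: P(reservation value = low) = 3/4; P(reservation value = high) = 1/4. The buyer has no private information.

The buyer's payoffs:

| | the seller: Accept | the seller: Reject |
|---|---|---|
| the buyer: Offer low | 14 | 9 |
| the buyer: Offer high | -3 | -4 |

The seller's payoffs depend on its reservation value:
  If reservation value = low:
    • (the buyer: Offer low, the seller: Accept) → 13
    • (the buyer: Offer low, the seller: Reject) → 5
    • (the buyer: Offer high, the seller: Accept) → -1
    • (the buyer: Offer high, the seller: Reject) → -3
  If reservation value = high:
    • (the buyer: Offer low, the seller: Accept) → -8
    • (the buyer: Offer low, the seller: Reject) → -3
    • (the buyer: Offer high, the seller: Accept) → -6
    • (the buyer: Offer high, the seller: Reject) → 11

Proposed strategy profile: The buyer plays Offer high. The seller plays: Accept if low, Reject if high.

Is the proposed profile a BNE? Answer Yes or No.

A profile is a BNE iff every type of every player is best-responding given beliefs about the other side.
The buyer plays Offer high: E[Offer high] = 3/4·(-3) + 1/4·(-4) = -13/4; E[Offer low] = 51/4. Not best-responding. ✗
The seller (reservation value low), facing Offer high: Accept gives -1, Reject gives -3. Proposed Accept is best. ✓
The seller (reservation value high), facing Offer high: Accept gives -6, Reject gives 11. Proposed Reject is best. ✓

No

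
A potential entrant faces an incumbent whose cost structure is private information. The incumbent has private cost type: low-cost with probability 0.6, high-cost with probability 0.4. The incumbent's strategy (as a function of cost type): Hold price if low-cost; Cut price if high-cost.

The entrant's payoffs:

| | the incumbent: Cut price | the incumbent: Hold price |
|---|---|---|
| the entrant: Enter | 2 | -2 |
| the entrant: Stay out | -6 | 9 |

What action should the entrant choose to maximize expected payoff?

Stay out

E[Enter] = 0.6·(-2) + 0.4·(2) = -0.4
E[Stay out] = 0.6·(9) + 0.4·(-6) = 3
Best response: Stay out (3 is the largest).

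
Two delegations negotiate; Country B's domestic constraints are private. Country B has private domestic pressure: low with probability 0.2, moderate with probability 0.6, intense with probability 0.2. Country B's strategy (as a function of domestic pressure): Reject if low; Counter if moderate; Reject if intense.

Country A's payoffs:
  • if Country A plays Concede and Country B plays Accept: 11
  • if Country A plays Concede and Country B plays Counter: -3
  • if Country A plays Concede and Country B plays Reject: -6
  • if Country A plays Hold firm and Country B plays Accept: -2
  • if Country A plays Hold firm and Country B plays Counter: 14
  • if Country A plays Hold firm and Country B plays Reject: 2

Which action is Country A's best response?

E[Concede] = 0.2·(-6) + 0.6·(-3) + 0.2·(-6) = -4.2
E[Hold firm] = 0.2·(2) + 0.6·(14) + 0.2·(2) = 9.2
Best response: Hold firm (9.2 is the largest).

Hold firm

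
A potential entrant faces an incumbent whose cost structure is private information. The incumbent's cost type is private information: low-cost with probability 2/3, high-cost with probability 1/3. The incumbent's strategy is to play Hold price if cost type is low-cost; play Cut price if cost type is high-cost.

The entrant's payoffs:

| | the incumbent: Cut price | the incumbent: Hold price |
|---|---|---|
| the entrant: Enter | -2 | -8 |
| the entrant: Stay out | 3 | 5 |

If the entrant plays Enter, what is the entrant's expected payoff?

Take the expectation over the incumbent's cost type, weighting each type's action by its prior probability.
E[Enter] = 2/3·(-8) + 1/3·(-2) = (-16/3) + (-2/3) = -6

-6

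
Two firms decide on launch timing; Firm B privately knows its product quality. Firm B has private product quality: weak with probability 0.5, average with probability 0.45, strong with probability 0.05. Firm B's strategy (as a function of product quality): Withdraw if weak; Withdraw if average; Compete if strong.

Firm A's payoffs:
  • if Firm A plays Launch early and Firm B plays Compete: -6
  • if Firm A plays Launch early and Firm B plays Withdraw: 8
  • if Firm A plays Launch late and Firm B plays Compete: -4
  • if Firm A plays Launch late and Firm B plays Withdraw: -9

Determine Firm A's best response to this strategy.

Launch early

E[Launch early] = 0.5·(8) + 0.45·(8) + 0.05·(-6) = 7.3
E[Launch late] = 0.5·(-9) + 0.45·(-9) + 0.05·(-4) = -8.75
Best response: Launch early (7.3 is the largest).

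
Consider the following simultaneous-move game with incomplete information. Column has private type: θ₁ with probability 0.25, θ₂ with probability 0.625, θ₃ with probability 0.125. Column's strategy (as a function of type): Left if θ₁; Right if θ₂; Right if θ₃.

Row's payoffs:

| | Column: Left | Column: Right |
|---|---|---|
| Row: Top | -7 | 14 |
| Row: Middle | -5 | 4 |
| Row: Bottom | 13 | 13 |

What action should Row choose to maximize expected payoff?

E[Top] = 0.25·(-7) + 0.625·(14) + 0.125·(14) = 8.75
E[Middle] = 0.25·(-5) + 0.625·(4) + 0.125·(4) = 1.75
E[Bottom] = 0.25·(13) + 0.625·(13) + 0.125·(13) = 13
Best response: Bottom (13 is the largest).

Bottom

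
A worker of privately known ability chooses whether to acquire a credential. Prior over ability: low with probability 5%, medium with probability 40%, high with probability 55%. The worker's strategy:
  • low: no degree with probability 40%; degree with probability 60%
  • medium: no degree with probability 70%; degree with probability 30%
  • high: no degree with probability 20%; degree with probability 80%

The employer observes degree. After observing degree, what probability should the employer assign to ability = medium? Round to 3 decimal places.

P(degree) = 0.05·0.6 + 0.4·0.3 + 0.55·0.8 = 0.59
P(medium | degree) = (0.4·0.3) / 0.59 = 0.12 / 0.59 = 0.20339

0.203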